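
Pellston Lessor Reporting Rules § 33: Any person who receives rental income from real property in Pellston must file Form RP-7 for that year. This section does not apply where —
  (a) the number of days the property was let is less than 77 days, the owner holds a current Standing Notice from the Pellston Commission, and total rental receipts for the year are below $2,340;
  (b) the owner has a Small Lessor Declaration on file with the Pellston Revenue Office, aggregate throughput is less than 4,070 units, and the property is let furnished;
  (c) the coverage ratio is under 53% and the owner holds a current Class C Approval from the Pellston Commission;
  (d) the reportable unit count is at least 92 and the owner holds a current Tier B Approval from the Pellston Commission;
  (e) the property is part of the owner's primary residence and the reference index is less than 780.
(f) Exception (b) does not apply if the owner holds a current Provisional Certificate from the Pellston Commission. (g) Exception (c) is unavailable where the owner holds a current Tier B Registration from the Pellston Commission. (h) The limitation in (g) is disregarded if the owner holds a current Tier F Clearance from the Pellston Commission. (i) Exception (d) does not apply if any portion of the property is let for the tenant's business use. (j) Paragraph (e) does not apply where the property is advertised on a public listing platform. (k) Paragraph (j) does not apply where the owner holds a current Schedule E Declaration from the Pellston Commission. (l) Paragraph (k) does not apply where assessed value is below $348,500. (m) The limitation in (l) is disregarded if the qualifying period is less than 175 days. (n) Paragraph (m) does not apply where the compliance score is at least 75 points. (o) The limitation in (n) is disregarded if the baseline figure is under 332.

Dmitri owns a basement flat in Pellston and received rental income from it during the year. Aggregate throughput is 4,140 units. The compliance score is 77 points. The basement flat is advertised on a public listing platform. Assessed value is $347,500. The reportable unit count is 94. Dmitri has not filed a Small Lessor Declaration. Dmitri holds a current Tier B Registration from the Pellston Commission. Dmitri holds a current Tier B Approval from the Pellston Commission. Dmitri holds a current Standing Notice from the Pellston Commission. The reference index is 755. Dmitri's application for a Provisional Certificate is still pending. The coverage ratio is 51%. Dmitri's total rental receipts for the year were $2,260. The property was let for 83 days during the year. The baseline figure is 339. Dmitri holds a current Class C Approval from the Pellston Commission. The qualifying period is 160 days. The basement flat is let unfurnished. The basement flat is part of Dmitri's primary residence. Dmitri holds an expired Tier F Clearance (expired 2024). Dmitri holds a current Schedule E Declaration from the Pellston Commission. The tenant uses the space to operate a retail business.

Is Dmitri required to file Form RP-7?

Exception (a) fails — the number of days the property was let is 83 days, not less than 77 days.
Exception (b) does not apply: no Small Lessor Declaration is on file.
Exception (c) is satisfied on its face — the coverage ratio is 51%, under the 53% limit; a current Class C Approval is held. However, paragraphs (g)–(h) must be considered: (g) applies — a current Tier B Registration is held. (h) is inapplicable (there is no Tier F Clearance in force), so (g) stands. (c) is therefore removed.
Exception (d) is satisfied on its face — the reportable unit count is 94, meeting the 92 threshold; a current Tier B Approval is held. But: (i) operates against (d): the space is let for business use. So (d) is unavailable.
Exception (e)'s conditions are all satisfied: the basement flat is part of the primary residence; the reference index is 755, less than the 780 limit. Turning to paragraphs (j)–(o): (j) applies — the property is publicly advertised. (k) would limit (j) — a current Schedule E Declaration is held — but (l) sets (k) aside: (l) applies — assessed value is $347,500, below the $348,500 limit. (m) would limit (l) — the qualifying period is 160 days, less than the 175 days limit — but (n) sets (m) aside: (n) operates against (m): the compliance score is 77 points, meeting the 75 points threshold. (o) is inapplicable (the baseline figure is 339, not under 332), so (n) stands. Exception (e) does not apply.
Every exception is unavailable, so the rule governs.

Yes — Dmitri must file Form RP-7.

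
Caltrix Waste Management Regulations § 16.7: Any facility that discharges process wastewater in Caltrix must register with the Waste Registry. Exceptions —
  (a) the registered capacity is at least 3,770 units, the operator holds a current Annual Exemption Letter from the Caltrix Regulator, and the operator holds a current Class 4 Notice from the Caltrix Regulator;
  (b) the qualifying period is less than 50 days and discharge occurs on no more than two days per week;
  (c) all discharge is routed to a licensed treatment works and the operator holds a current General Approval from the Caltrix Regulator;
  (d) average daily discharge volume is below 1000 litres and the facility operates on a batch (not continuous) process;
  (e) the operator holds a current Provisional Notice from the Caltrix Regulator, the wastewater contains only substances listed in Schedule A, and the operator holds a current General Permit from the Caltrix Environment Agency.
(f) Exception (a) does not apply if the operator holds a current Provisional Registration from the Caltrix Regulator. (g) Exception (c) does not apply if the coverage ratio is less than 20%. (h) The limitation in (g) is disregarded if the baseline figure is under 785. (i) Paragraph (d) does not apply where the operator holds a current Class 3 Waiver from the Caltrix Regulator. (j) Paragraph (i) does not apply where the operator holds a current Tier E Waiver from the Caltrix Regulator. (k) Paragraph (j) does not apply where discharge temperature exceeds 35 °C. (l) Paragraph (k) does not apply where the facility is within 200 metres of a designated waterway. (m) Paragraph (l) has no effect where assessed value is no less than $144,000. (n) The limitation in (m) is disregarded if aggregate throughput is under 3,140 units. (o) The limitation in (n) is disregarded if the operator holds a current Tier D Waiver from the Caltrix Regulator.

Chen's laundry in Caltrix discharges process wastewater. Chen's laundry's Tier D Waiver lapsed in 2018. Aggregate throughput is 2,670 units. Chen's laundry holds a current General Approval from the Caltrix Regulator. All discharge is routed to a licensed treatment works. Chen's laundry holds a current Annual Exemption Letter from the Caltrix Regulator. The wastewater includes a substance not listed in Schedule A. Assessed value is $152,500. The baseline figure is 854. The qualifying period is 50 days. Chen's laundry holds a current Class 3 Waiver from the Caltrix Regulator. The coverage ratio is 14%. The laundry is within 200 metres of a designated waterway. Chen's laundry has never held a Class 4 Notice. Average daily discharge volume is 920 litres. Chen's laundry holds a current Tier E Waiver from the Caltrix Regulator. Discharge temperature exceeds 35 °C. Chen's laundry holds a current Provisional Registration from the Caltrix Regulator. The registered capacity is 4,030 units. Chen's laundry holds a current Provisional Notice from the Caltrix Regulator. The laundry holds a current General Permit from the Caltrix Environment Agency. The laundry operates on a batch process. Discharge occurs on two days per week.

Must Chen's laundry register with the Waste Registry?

Exception (a) requires that the operator holds a current Class 4 Notice from the Caltrix Regulator; but no current Class 4 Notice is held, so (a) is unavailable.
Exception (b) fails — the qualifying period is 50 days, not less than 50 days.
Exception (c): discharge is routed to a licensed treatment works; a current General Approval is held — every condition holds. However, paragraphs (g)–(h) must be considered: (g) is engaged — the coverage ratio is 14%, less than the 20% limit. (h), which would lift (g), is not engaged — the baseline figure is 854, not under 785. (c) is therefore removed.
Exception (d) is satisfied on its face — average daily discharge volume is 920 litres, below the 1000 litres limit; the facility operates on a batch process. Considering the limiting provisions: (i) would limit (d) — a current Class 3 Waiver is held — but (j) sets (i) aside: (j) operates against (i): a current Tier E Waiver is held. (k) operates (discharge temperature exceeds 35 °C), but yields to (l): (l) operates — the laundry is within 200 m of a designated waterway. (m) would limit (l) — assessed value is $152,500, meeting the $144,000 threshold — but (n) sets (m) aside: (n) operates against (m): aggregate throughput is 2,670 units, under the 3,140 units limit. (o) is not triggered (there is no Tier D Waiver in force), so (n) stands. Exception (d) stands.
Exception (e) requires that the wastewater contains only substances listed in Schedule A; but the wastewater includes a non-Schedule-A substance, so (e) is unavailable.

No — exception (d) applies; Chen's laundry is not required to register with the Waste Registry.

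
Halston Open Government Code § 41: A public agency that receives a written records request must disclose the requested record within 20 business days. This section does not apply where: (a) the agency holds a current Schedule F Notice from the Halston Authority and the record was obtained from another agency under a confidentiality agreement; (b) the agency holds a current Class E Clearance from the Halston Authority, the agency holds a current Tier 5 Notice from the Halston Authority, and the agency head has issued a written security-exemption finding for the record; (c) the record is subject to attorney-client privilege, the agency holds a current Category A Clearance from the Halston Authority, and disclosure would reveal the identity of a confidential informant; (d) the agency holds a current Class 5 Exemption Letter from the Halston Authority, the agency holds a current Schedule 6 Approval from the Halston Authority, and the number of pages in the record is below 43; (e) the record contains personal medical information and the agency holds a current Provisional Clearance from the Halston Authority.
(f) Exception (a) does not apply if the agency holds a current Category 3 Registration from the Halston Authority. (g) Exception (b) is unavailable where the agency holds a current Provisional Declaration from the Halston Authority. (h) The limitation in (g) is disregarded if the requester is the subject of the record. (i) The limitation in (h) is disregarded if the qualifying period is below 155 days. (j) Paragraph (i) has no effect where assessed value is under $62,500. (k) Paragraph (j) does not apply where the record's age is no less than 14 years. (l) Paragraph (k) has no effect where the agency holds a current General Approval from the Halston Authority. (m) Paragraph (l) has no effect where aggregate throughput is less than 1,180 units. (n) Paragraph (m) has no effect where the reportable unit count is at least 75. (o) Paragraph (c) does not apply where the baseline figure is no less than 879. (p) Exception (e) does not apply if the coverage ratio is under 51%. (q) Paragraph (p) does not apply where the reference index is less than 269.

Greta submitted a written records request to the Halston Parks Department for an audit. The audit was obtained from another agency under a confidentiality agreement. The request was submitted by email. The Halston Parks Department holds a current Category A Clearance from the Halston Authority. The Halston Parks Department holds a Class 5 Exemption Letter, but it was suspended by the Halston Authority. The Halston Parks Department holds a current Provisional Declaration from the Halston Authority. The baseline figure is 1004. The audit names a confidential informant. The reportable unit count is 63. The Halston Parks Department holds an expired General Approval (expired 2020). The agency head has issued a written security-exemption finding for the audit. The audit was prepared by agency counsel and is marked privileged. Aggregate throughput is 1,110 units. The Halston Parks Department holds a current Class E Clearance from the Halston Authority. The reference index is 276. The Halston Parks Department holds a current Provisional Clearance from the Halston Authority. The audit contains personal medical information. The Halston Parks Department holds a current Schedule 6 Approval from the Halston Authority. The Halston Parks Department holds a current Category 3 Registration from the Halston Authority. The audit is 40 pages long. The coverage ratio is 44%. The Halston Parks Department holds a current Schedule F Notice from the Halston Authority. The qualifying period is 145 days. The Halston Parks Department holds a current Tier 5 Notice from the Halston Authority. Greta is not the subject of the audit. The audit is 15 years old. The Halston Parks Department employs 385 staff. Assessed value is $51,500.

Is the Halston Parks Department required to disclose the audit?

Yes — the Halston Parks Department must disclose the audit.

Exception (a) is satisfied on its face — a current Schedule F Notice is held; the audit was obtained under a confidentiality agreement. However, paragraph (f) must be considered: (f) operates against (a): a current Category 3 Registration is held. Exception (a) does not apply.
Exception (b)'s conditions are all satisfied: a current Class E Clearance is held; a current Tier 5 Notice is held; a written security-exemption finding has been issued. However, paragraphs (g)–(n) must be considered: (g) operates against (b): a current Provisional Declaration is held. (h), which would lift (g), is not triggered — Greta is not the subject of the audit. Exception (b) does not apply.
Exception (c) is satisfied on its face — the audit is privileged; a current Category A Clearance is held; the audit names a confidential informant. But applying paragraph (o): (o) operates against (c): the baseline figure is 1,004, meeting the 879 threshold. (c) is therefore removed.
Exception (d) requires that the agency holds a current Class 5 Exemption Letter from the Halston Authority; but no current Class 5 Exemption Letter is held, so (d) is unavailable.
Exception (e) is satisfied on its face — the audit contains personal medical information; a current Provisional Clearance is held. But: (p) operates — the coverage ratio is 44%, under the 51% limit. (q) is not engaged (the reference index is 276, not less than 269), so (p) stands. So (e) is unavailable.
No exception applies. The general rule governs.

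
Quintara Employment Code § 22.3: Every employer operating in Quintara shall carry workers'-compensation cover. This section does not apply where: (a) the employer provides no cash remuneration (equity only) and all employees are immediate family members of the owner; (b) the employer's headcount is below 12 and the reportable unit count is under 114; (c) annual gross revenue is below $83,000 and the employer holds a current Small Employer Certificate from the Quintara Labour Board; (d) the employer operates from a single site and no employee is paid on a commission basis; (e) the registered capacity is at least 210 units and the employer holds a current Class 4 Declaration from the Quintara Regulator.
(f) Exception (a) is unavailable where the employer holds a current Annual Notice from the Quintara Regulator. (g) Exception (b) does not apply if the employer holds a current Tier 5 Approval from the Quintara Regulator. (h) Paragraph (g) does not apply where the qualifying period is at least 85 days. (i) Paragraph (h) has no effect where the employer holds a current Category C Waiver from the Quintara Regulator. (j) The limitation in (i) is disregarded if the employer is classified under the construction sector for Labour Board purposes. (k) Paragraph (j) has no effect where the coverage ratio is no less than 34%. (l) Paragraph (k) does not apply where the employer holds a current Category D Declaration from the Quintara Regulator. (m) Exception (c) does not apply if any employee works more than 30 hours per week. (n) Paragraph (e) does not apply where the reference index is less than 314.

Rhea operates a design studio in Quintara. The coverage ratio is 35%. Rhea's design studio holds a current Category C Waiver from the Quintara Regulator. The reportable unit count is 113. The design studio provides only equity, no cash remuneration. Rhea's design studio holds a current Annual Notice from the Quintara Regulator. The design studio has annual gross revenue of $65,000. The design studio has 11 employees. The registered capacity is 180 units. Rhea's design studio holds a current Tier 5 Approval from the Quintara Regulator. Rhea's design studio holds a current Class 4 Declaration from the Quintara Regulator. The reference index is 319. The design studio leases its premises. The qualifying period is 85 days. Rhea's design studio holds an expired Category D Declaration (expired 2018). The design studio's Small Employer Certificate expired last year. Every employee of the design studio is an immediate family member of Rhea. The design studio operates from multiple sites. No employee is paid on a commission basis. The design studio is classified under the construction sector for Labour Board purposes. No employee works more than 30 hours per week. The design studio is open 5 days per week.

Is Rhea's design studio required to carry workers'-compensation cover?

Yes — Rhea's design studio must carry workers'-compensation cover.

Exception (a)'s conditions are all satisfied: remuneration is equity-only; every employee is an immediate family member. However, paragraph (f) must be considered: (f) operates — a current Annual Notice is held. Exception (a) does not apply.
Exception (b)'s conditions are all satisfied: the employer's headcount is 11, below the 12 limit; the reportable unit count is 113, under the 114 limit. Turning to paragraphs (g)–(l): (g) operates against (b): a current Tier 5 Approval is held. (h) would limit (g) — the qualifying period is 85 days, meeting the 85 days threshold — but (i) sets (h) aside: (i) operates against (h): a current Category C Waiver is held. (j) would limit (i) — the design studio is classified under the construction sector — but (k) sets (j) aside: (k) operates against (j): the coverage ratio is 35%, meeting the 34% threshold. (l), which would lift (k), is inapplicable — no current Category D Declaration is held. So (b) is unavailable.
Exception (c) fails — the Small Employer Certificate has expired.
Exception (d) requires that the employer operates from a single site; but the employer operates from multiple sites, so (d) is unavailable.
Exception (e) does not apply: the registered capacity is 180 units, short of 210 units.
No exception is made out. Rhea's design studio falls within the general rule.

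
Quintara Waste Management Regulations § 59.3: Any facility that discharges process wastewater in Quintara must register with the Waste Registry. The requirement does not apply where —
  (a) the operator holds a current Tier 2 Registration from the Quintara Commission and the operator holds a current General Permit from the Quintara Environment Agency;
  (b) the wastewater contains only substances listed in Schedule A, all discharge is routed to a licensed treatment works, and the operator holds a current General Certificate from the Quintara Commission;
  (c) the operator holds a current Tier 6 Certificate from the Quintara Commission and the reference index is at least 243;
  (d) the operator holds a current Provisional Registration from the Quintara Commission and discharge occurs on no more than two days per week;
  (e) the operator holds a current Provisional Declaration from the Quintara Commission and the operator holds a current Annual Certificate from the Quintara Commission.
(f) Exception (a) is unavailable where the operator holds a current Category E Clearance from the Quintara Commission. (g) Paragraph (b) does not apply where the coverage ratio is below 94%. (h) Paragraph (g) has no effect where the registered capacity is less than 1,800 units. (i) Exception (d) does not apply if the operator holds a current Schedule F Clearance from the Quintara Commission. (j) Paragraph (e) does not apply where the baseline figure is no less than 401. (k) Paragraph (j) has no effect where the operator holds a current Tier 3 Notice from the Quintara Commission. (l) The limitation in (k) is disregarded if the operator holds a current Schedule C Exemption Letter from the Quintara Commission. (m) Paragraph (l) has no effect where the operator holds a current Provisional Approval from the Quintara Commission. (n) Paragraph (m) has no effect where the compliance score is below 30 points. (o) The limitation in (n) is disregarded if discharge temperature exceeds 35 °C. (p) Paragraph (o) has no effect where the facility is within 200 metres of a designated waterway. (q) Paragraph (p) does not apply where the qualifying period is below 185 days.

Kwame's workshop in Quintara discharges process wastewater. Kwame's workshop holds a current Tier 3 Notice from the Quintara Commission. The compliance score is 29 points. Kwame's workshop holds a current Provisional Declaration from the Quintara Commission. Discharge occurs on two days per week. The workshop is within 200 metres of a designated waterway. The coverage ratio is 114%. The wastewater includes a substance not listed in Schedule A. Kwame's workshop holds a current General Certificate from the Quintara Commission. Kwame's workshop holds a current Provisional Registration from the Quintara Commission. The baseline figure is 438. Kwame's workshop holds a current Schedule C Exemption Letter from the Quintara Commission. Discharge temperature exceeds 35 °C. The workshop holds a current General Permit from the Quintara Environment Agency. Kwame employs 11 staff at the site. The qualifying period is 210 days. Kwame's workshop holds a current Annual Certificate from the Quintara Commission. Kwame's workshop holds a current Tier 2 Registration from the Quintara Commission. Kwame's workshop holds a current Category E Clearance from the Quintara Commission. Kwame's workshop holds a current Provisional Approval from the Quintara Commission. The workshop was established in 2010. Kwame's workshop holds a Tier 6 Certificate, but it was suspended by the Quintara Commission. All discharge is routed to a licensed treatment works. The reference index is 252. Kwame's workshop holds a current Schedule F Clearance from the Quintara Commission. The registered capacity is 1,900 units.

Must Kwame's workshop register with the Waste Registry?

Yes — Kwame's workshop must register with the Waste Registry.

All of (a)'s requirements are met (a current Tier 2 Registration is held; a current General Permit is held). Turning to paragraph (f): (f) operates — a current Category E Clearance is held. So (a) is unavailable.
Exception (b) requires that the wastewater contains only substances listed in Schedule A; but the wastewater includes a non-Schedule-A substance, so (b) is unavailable.
Exception (c) does not apply: there is no Tier 6 Certificate in force.
Exception (d)'s conditions are all satisfied: a current Provisional Registration is held; discharge occurs on no more than two days per week. However, paragraph (i) must be considered: (i) operates against (d): a current Schedule F Clearance is held. So (d) is unavailable.
Exception (e) is satisfied on its face — a current Provisional Declaration is held; a current Annual Certificate is held. But: (j) operates against (e): the baseline figure is 438, meeting the 401 threshold. (k) would limit (j) — a current Tier 3 Notice is held — but (l) sets (k) aside: (l) operates against (k): a current Schedule C Exemption Letter is held. (m) operates (a current Provisional Approval is held), but is overridden by (n): (n) operates against (m): the compliance score is 29 points, below the 30 points limit. (o) would limit (n) — discharge temperature exceeds 35 °C — but (p) sets (o) aside: (p) operates against (o): the workshop is within 200 m of a designated waterway. (q), which would lift (p), is inapplicable — the qualifying period is 210 days, not below 185 days. (e) is therefore removed.
No exception applies. The general rule governs.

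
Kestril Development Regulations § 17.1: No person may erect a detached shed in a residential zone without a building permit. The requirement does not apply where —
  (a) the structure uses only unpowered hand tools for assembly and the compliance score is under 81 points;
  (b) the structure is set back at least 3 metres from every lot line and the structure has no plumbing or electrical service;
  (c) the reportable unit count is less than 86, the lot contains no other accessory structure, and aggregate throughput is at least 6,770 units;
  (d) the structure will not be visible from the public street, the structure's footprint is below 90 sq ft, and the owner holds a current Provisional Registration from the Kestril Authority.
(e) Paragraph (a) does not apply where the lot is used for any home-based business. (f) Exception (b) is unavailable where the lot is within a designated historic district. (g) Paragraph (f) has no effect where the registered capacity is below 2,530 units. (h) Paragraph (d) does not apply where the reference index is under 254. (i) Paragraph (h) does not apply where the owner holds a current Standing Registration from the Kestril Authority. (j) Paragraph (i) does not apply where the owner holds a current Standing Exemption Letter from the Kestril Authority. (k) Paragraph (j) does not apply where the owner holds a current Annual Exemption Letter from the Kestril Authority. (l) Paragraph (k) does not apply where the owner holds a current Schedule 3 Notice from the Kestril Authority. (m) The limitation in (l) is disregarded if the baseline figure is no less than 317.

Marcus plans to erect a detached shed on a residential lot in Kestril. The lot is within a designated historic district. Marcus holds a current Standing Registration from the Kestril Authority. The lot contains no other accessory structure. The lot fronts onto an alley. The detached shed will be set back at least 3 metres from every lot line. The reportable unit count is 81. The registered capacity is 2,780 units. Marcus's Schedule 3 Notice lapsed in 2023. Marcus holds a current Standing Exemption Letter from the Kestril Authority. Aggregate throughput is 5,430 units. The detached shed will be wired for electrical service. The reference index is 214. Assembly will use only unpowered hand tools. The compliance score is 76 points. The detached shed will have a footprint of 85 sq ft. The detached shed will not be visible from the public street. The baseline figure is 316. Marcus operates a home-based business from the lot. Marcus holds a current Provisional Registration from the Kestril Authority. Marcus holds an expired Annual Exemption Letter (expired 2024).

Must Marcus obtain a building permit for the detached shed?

Yes — Marcus must obtain a building permit.

Exception (a)'s conditions are all satisfied: assembly uses only hand tools; the compliance score is 76 points, under the 81 points limit. But: (e) operates against (a): a home-based business operates on the lot. (a) is therefore removed.
Exception (b) requires that the structure has no plumbing or electrical service; but electrical service is planned, so (b) is unavailable.
Exception (c) does not apply: aggregate throughput is 5,430 units, short of 6,770 units.
Exception (d): the structure will not be visible from the street; the structure's footprint is 85 sq ft, below the 90 sq ft limit; a current Provisional Registration is held — every condition holds. Turning to paragraphs (h)–(m): (h) is triggered — the reference index is 214, under the 254 limit. (i) applies (a current Standing Registration is held), but yields to (j): (j) operates against (i): a current Standing Exemption Letter is held. (k) is not triggered (no current Annual Exemption Letter is held), so (j) stands. (d) is therefore removed.
No exception is made out. Marcus falls within the general rule.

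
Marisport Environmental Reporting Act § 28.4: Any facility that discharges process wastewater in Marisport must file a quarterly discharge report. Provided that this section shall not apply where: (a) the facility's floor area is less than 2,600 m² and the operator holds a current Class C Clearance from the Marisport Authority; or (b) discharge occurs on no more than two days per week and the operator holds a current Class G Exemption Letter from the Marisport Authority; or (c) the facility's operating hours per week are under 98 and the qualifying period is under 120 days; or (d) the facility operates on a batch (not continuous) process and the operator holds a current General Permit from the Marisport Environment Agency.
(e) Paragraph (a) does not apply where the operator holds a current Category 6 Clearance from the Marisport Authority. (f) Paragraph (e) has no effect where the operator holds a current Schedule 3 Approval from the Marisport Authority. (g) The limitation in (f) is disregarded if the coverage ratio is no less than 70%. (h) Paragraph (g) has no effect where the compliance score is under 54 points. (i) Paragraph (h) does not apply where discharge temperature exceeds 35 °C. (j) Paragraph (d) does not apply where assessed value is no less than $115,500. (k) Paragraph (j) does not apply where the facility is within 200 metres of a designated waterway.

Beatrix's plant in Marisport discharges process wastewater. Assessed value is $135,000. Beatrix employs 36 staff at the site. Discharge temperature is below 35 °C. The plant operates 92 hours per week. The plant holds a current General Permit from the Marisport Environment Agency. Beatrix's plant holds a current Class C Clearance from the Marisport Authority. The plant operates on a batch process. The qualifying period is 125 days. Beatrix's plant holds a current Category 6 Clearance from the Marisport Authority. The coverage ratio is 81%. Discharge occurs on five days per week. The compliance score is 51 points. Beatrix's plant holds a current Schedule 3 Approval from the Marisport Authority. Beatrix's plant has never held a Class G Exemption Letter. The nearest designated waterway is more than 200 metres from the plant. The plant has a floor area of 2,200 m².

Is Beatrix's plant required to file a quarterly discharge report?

No — exception (a) applies; Beatrix's plant is not required to file a quarterly discharge report.

Exception (a)'s conditions are all satisfied: the facility's floor area is 2,200 m², less than the 2,600 m² limit; a current Class C Clearance is held. Considering the limiting provisions: (e) is triggered (a current Category 6 Clearance is held), but yields to (f): (f) operates against (e): a current Schedule 3 Approval is held. (g) would limit (f) — the coverage ratio is 81%, meeting the 70% threshold — but (h) sets (g) aside: (h) operates — the compliance score is 51 points, under the 54 points limit. (i), which would lift (h), is not engaged — discharge temperature is below 35 °C. (a) remains available.
Exception (b) does not apply: discharge occurs on five days per week.
Exception (c) requires that the qualifying period is under 120 days; but the qualifying period is 125 days, not under 120 days, so (c) is unavailable.
Exception (d): the facility operates on a batch process; a current General Permit is held — every condition holds. However, paragraphs (j)–(k) must be considered: (j) is engaged — assessed value is $135,000, meeting the $115,500 threshold. (k), which would lift (j), is not engaged — the plant is more than 200 m from any designated waterway. So (d) is unavailable.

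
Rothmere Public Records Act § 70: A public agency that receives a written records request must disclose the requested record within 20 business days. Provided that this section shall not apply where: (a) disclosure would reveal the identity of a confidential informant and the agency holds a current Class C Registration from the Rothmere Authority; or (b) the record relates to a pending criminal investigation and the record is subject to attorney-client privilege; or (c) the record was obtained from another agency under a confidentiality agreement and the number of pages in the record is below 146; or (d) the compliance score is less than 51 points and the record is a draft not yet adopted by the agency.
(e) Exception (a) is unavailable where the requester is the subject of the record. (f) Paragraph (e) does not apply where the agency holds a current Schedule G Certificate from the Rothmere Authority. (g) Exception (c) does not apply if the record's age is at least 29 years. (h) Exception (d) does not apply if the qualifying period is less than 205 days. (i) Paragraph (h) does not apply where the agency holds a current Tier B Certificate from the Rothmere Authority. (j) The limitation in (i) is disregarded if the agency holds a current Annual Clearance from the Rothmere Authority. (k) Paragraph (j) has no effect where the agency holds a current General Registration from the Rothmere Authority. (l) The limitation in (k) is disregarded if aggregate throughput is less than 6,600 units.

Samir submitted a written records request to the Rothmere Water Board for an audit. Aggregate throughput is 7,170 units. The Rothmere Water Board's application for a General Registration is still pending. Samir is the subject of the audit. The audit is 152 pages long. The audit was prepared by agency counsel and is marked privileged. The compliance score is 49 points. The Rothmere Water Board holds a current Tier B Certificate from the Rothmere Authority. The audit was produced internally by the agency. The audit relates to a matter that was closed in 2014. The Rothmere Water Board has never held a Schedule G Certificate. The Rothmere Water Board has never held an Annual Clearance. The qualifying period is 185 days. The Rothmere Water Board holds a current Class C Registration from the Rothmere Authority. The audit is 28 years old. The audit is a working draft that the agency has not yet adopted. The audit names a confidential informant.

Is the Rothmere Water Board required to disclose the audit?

All of (a)'s requirements are met (the audit names a confidential informant; a current Class C Registration is held). But: (e) operates against (a): Samir is the subject of the audit. (f), which would lift (e), is inapplicable — the Schedule G Certificate is not current. (a) is therefore removed.
Exception (b) fails — the audit relates to a closed matter.
Exception (c) fails — the audit was produced internally.
Exception (d): the compliance score is 49 points, less than the 51 points limit; the audit is an unadopted draft — every condition holds. Considering the limiting provisions: (h) applies (the qualifying period is 185 days, less than the 205 days limit), but is overridden by (i): (i) is triggered — a current Tier B Certificate is held. (j), which would lift (i), is not triggered — the Annual Clearance is not current. So (d) applies.

No — exception (d) applies; the Rothmere Water Board is not required to disclose the audit.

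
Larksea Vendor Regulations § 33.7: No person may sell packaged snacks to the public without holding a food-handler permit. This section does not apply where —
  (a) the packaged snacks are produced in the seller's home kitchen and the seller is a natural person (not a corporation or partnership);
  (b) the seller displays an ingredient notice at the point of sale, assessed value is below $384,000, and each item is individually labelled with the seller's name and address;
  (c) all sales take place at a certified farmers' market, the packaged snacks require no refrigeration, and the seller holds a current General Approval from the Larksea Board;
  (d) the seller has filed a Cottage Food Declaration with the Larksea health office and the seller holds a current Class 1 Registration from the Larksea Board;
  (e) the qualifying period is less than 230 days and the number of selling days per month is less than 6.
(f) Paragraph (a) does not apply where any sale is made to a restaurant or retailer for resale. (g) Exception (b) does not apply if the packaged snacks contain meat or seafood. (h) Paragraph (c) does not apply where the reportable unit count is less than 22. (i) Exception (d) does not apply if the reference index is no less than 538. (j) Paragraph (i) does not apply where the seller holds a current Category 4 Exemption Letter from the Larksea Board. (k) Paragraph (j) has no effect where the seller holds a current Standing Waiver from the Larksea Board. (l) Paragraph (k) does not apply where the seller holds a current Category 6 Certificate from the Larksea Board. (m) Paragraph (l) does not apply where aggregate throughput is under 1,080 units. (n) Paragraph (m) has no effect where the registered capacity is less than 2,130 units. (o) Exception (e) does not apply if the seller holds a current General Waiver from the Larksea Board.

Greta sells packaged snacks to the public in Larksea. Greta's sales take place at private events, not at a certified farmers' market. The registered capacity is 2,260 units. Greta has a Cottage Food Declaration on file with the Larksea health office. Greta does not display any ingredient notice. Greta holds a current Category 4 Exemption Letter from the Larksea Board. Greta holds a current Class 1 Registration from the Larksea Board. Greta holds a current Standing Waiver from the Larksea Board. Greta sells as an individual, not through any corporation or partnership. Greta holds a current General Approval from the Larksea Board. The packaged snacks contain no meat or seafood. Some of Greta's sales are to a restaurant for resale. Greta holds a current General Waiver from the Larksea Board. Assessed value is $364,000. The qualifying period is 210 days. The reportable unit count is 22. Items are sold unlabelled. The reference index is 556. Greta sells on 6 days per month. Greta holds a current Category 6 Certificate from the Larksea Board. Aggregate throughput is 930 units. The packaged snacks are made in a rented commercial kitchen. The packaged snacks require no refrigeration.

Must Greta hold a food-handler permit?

Exception (a) does not apply: the packaged snacks are made in a commercial kitchen, not a home kitchen.
Exception (b) does not apply: no ingredient notice is displayed.
Exception (c) does not apply: sales are at private events, not a certified farmers' market.
Exception (d) is satisfied on its face — a Cottage Food Declaration is on file; a current Class 1 Registration is held. Turning to paragraphs (i)–(n): (i) operates against (d): the reference index is 556, meeting the 538 threshold. (j) would limit (i) — a current Category 4 Exemption Letter is held — but (k) sets (j) aside: (k) operates against (j): a current Standing Waiver is held. (l) would limit (k) — a current Category 6 Certificate is held — but (m) sets (l) aside: (m) is triggered — aggregate throughput is 930 units, under the 1,080 units limit. (n) is not triggered (the registered capacity is 2,260 units, not less than 2,130 units), so (m) stands. Exception (d) does not apply.
Exception (e) requires that the number of selling days per month is less than 6; but the number of selling days per month is 6, not less than 6, so (e) is unavailable.
None of the exceptions is available; § 33.7 applies in full.

Yes — Greta must hold a food-handler permit.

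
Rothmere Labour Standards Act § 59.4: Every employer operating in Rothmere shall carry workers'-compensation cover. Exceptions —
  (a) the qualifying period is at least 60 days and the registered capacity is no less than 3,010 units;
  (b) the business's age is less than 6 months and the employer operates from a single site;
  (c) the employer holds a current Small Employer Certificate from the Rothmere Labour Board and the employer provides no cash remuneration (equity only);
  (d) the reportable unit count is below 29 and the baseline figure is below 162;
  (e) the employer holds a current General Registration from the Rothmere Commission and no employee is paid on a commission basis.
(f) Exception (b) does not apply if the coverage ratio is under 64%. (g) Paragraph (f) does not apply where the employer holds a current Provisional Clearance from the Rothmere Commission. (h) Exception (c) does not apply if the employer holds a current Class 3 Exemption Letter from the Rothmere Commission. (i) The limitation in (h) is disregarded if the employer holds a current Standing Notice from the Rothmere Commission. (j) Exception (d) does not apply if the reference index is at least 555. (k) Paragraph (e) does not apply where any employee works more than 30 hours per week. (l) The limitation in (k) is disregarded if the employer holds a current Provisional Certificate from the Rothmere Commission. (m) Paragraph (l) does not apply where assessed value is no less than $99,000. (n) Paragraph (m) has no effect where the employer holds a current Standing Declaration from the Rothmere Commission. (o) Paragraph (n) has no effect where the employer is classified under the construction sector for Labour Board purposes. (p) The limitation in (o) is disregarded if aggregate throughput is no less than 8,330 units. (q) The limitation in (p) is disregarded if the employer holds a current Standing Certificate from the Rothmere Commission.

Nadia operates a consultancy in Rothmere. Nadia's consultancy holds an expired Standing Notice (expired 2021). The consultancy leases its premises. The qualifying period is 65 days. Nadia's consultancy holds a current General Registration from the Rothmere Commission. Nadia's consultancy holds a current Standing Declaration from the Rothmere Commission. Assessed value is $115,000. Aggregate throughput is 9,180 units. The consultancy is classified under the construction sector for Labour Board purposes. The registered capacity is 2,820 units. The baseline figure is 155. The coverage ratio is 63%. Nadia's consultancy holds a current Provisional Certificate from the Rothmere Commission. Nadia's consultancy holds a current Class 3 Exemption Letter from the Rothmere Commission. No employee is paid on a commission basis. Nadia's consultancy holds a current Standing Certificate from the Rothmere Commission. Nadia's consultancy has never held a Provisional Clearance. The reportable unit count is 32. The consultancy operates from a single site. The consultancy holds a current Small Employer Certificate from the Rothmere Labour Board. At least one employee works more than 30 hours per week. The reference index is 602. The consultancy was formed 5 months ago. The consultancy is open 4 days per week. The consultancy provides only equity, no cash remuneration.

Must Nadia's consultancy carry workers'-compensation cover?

Yes — Nadia's consultancy must carry workers'-compensation cover.

Exception (a) fails — the registered capacity is 2,820 units, short of 3,010 units.
Exception (b) is satisfied on its face — the business's age is 5 months, less than the 6 months limit; the employer operates from a single site. However, paragraphs (f)–(g) must be considered: (f) operates — the coverage ratio is 63%, under the 64% limit. (g) is not triggered (no current Provisional Clearance is held), so (f) stands. (b) is therefore removed.
Exception (c)'s conditions are all satisfied: a current Small Employer Certificate is held; remuneration is equity-only. But: (h) is triggered — a current Class 3 Exemption Letter is held. (i) does not operate here (no current Standing Notice is held), so (h) stands. So (c) is unavailable.
Exception (d) fails — the reportable unit count is 32, not below 29.
Exception (e): a current General Registration is held; no employee is paid on commission — every condition holds. But applying paragraphs (k)–(q): (k) operates against (e): at least one employee exceeds 30 hours/week. (l) would limit (k) — a current Provisional Certificate is held — but (m) sets (l) aside: (m) applies — assessed value is $115,000, meeting the $99,000 threshold. (n) is engaged (a current Standing Declaration is held), but is overridden by (o): (o) operates — the consultancy is classified under the construction sector. (p) would limit (o) — aggregate throughput is 9,180 units, meeting the 8,330 units threshold — but (q) sets (p) aside: (q) is engaged — a current Standing Certificate is held. (e) is therefore removed.
No exception displaces § 59.4.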